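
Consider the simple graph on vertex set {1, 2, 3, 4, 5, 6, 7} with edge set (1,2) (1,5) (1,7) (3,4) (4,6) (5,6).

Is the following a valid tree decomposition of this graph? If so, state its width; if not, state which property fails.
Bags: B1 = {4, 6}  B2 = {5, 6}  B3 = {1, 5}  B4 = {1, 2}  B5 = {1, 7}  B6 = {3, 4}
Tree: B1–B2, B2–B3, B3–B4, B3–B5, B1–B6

Yes; width 1.

Checking the three conditions: (i) the bags cover all of {1, 2, 3, 4, 5, 6, 7}; (ii) for each edge, some bag contains both endpoints; (iii) the bags containing any fixed vertex form a subtree. All hold, so the decomposition is valid with width 2 − 1 = 1.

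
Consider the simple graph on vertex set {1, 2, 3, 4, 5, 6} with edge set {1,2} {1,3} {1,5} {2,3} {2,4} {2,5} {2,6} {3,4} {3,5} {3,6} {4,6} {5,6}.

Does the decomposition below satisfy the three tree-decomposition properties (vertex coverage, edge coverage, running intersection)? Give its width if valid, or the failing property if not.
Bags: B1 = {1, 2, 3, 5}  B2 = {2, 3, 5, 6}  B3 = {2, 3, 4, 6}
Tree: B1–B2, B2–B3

Checking the three conditions: (i) the bags cover all of {1, 2, 3, 4, 5, 6}; (ii) for each edge, some bag contains both endpoints; (iii) the bags containing any fixed vertex form a subtree. All hold, so the decomposition is valid with width 4 − 1 = 3.

Yes; width 3.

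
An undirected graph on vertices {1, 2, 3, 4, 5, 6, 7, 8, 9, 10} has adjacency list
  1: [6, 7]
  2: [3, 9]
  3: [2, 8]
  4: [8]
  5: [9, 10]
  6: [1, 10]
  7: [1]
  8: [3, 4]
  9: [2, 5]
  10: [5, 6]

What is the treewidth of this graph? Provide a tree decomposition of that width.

Every bag has size at most 2, so the width is 2 − 1 = 1 and tw(G) ≤ 1. Any graph with an edge has treewidth ≥ 1, and G has the edge 7–1. The upper and lower bounds meet at 1, so that is the treewidth.

Treewidth 1.
One optimal decomposition is:
Bags: B1 = {1, 7}  B2 = {1, 6}  B3 = {6, 10}  B4 = {5, 10}  B5 = {5, 9}  B6 = {2, 9}  B7 = {2, 3}  B8 = {3, 8}  B9 = {4, 8}
Tree: B1–B2, B2–B3, B3–B4, B4–B5, B5–B6, B6–B7, B7–B8, B8–B9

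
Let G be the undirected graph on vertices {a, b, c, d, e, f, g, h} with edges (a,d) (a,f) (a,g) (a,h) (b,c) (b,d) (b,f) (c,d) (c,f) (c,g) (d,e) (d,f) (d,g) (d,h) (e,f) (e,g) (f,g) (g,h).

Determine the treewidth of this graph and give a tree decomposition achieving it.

Each bag holds 4 vertices, so the decomposition has width 3, which upper-bounds the treewidth. On the other hand G contains the 4-clique {a, d, g, h}. A clique must lie in a single bag of any decomposition, so no decomposition can have width below 3. Therefore the treewidth is 3.

Treewidth 3.
One such decomposition:
Bags: B1 = {b, c, d, f}  B2 = {c, d, f, g}  B3 = {d, e, f, g}  B4 = {a, d, f, g}  B5 = {a, d, g, h}
Tree: B1–B2, B2–B3, B2–B4, B4–B5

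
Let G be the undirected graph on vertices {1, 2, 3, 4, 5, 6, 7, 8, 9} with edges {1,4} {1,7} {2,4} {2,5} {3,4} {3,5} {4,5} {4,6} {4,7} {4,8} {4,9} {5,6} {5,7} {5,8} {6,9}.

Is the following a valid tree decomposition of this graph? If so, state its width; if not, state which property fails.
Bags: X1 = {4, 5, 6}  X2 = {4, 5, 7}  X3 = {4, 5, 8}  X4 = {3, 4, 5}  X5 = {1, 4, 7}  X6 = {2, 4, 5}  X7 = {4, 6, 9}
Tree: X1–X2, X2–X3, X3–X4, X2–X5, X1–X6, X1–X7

Yes; width 2.

Vertex coverage: the bags together contain {1, 2, 3, 4, 5, 6, 7, 8, 9}, the full vertex set. Edge coverage: each edge of G has both endpoints in at least one bag. Running intersection: for every vertex, the bags containing it form a connected subtree. All three properties hold, so this is a valid tree decomposition of width max|bag| − 1 = 2, and hence tw(G) ≤ 2.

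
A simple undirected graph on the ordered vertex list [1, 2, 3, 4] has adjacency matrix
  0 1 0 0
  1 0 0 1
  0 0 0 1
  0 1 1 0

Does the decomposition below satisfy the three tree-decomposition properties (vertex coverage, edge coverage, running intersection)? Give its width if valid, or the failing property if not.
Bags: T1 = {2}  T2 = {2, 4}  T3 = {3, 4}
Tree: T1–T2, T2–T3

No — vertex 1 appears in no bag.

A tree decomposition must satisfy three properties: every vertex lies in some bag; for every edge, both endpoints lie together in some bag; and for every vertex, the bags containing it form a connected subtree. Here vertex 1 appears in no bag, so the decomposition is invalid.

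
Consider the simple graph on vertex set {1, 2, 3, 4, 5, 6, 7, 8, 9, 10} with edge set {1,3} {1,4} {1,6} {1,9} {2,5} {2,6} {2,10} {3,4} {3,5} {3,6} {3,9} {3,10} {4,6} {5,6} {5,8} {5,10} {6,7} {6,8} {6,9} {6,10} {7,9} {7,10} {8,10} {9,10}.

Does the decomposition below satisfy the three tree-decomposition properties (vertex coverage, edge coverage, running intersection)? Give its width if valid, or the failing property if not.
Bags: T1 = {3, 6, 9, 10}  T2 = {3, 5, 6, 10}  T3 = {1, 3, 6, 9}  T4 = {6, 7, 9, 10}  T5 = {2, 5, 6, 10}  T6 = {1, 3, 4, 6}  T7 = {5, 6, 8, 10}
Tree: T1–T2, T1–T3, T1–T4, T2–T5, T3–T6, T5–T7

Yes; width 3.

Every vertex of G appears in some bag (union = {1, 2, 3, 4, 5, 6, 7, 8, 9, 10}); every edge is covered by a bag; and for each vertex v the set of bags containing v is connected in the bag tree. The decomposition is therefore valid. The largest bag has 4 vertices, so the width is 3.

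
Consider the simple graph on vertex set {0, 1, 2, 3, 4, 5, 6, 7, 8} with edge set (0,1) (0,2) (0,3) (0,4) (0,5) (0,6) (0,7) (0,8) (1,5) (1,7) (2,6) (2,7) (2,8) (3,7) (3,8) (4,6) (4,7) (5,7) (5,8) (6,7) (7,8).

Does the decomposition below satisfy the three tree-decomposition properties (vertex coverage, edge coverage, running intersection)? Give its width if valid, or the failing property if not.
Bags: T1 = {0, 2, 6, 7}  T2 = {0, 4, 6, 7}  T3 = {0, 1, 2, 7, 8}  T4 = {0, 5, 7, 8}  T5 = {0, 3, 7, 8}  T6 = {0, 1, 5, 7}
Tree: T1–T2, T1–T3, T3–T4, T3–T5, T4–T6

A tree decomposition must satisfy three properties: every vertex lies in some bag; for every edge, both endpoints lie together in some bag; and for every vertex, the bags containing it form a connected subtree. Here bags containing vertex 1 are not connected in the tree, so the decomposition is invalid.

No — bags containing vertex 1 are not connected in the tree.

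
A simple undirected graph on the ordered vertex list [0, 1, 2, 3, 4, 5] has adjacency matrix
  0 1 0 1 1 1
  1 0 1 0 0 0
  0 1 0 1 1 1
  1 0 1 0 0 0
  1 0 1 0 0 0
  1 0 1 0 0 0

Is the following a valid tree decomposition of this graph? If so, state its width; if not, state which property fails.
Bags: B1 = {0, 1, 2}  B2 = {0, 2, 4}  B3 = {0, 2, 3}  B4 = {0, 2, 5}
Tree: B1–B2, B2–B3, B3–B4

Yes; width 2.

Checking the three conditions: (i) the bags cover all of {0, 1, 2, 3, 4, 5}; (ii) for each edge, some bag contains both endpoints; (iii) the bags containing any fixed vertex form a subtree. All hold, so the decomposition is valid with width 3 − 1 = 2.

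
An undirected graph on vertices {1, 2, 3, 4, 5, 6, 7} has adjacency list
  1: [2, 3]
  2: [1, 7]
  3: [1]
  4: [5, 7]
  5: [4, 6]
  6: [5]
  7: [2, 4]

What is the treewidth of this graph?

1

A width-1 tree decomposition is:
Bags: B1 = {1, 3}  B2 = {1, 2}  B3 = {2, 7}  B4 = {4, 7}  B5 = {4, 5}  B6 = {5, 6}
Tree: B1–B2, B2–B3, B3–B4, B4–B5, B5–B6
Every bag has size at most 2, so the width is 2 − 1 = 1 and tw(G) ≤ 1. Since G has at least one edge (e.g. 3–1), it is not an edgeless graph, so tw(G) ≥ 1. Combining the bounds, tw(G) = 1.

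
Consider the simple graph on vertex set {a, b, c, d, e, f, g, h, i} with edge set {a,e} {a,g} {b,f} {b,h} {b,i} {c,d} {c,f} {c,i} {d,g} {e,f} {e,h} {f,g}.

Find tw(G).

A width-3 tree decomposition is:
Bags: B1 = {a, b, e, h}  B2 = {a, b, e, f}  B3 = {a, b, f, g}  B4 = {b, f, g, i}  B5 = {c, f, g, i}  B6 = {c, d, g, i}
Tree: B1–B2, B2–B3, B3–B4, B4–B5, B5–B6
The largest bag has 4 vertices, giving width 3; this decomposition certifies tw(G) ≤ 3. For the lower bound: the 4 vertex sets {a,e,h}, {b}, {f}, {c,d,g,i} are disjoint, each induces a connected subgraph, and every pair is joined by at least one edge of G. Contracting each set to a single vertex therefore yields K_{4} as a minor, and since treewidth is minor-monotone, tw(G) ≥ tw(K_{4}) = 3. Hence tw(G) = 3 exactly.

3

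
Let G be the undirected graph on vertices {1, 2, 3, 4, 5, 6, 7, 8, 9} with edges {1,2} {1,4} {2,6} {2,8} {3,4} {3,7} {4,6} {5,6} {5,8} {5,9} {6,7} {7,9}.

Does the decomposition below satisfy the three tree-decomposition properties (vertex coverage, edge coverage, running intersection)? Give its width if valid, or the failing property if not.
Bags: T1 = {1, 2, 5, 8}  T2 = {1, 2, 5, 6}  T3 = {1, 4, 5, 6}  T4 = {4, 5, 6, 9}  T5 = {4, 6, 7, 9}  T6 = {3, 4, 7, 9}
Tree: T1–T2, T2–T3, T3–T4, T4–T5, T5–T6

Yes; width 3.

Every vertex of G appears in some bag (union = {1, 2, 3, 4, 5, 6, 7, 8, 9}); every edge is covered by a bag; and for each vertex v the set of bags containing v is connected in the bag tree. The decomposition is therefore valid. The largest bag has 4 vertices, so the width is 3.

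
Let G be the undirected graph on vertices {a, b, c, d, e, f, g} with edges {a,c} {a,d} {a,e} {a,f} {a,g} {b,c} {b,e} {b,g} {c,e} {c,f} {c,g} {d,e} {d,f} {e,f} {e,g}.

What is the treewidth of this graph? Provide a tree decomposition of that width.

Every bag has size at most 4, so the width is 4 − 1 = 3 and tw(G) ≤ 3. Conversely, {a, d, e, f} is a clique of size 4, and the vertices of any clique must share a bag in every tree decomposition; so some bag has ≥ 4 vertices and tw(G) ≥ 3. Therefore the treewidth is 3.

Treewidth 3.
One optimal decomposition is:
Bags: B1 = {a, d, e, f}  B2 = {a, c, e, f}  B3 = {a, c, e, g}  B4 = {b, c, e, g}
Tree: B1–B2, B2–B3, B3–B4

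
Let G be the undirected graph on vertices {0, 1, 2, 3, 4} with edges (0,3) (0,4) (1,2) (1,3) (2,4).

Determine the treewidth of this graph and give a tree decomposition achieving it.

Each bag holds 3 vertices, so the decomposition has width 2, which upper-bounds the treewidth. For the lower bound, G contains the cycle 0–4–2–1–3–0, so G is not a forest; only forests have treewidth ≤ 1, hence tw(G) ≥ 2. The upper and lower bounds meet at 2, so that is the treewidth.

Treewidth 2.
Bags: B1 = {0, 2, 4}  B2 = {0, 1, 2}  B3 = {0, 1, 3}
Tree: B1–B2, B2–B3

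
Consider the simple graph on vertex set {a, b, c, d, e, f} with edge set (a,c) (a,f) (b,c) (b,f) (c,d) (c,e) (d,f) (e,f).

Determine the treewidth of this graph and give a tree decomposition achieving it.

Treewidth 2.
One optimal decomposition is:
Bags: B1 = {a, c, f}  B2 = {b, c, f}  B3 = {c, e, f}  B4 = {c, d, f}
Tree: B1–B2, B2–B3, B3–B4

The largest bag has 3 vertices, giving width 2; this decomposition certifies tw(G) ≤ 2. The edges c–a–f–b–c form a cycle, so G is not a tree and its treewidth is at least 2. The upper and lower bounds meet at 2, so that is the treewidth.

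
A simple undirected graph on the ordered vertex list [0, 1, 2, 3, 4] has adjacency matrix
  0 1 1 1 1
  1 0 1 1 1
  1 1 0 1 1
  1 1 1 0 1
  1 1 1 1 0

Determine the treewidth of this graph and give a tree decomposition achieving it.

Treewidth 4.
One optimal decomposition is:
Bags: B1 = {0, 1, 2, 3, 4}
Tree: (single bag)

With just one bag of size 5, the width is 5 − 1 = 4, so tw(G) ≤ 4. For the lower bound, the 5 vertices {0, 1, 2, 3, 4} are pairwise adjacent, and any tree decomposition puts a clique entirely inside one bag — forcing width ≥ 4. Hence tw(G) = 4 exactly.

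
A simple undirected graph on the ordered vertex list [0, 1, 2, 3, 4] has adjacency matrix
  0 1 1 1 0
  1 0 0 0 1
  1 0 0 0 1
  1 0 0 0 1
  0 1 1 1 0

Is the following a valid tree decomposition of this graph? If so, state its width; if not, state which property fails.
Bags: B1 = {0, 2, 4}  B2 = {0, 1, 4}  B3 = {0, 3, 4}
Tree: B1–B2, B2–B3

Yes; width 2.

Every vertex of G appears in some bag (union = {0, 1, 2, 3, 4}); every edge is covered by a bag; and for each vertex v the set of bags containing v is connected in the bag tree. The decomposition is therefore valid. The largest bag has 3 vertices, so the width is 2.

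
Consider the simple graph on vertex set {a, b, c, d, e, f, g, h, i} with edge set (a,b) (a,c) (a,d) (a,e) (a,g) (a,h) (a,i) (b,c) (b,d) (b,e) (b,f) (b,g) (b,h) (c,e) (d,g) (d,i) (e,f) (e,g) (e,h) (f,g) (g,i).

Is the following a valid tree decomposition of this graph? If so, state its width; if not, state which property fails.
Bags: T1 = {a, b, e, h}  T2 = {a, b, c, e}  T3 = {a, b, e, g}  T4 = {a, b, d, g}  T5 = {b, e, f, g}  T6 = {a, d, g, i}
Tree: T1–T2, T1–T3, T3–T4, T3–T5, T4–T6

Yes; width 3.

Vertex coverage: the bags together contain {a, b, c, d, e, f, g, h, i}, the full vertex set. Edge coverage: each edge of G has both endpoints in at least one bag. Running intersection: for every vertex, the bags containing it form a connected subtree. All three properties hold, so this is a valid tree decomposition of width max|bag| − 1 = 3, and hence tw(G) ≤ 3.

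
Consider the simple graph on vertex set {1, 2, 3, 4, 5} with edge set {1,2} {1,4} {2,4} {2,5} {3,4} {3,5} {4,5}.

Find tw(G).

A width-2 tree decomposition is:
Bags: B1 = {2, 4, 5}  B2 = {3, 4, 5}  B3 = {1, 2, 4}
Tree: B1–B2, B1–B3
The largest bag has 3 vertices, giving width 2; this decomposition certifies tw(G) ≤ 2. For the lower bound, the 3 vertices {1, 2, 4} are pairwise adjacent, and any tree decomposition puts a clique entirely inside one bag — forcing width ≥ 2. Combining the bounds, tw(G) = 2.

2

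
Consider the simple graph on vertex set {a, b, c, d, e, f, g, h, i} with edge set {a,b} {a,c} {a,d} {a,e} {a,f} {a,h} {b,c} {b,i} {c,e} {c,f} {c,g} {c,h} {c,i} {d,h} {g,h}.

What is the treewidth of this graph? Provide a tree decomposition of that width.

Every bag has size at most 3, so the width is 3 − 1 = 2 and tw(G) ≤ 2. Conversely, {a, d, h} is a clique of size 3, and the vertices of any clique must share a bag in every tree decomposition; so some bag has ≥ 3 vertices and tw(G) ≥ 2. Therefore the treewidth is 2.

Treewidth 2.
One such decomposition:
Bags: B1 = {a, b, c}  B2 = {a, c, h}  B3 = {b, c, i}  B4 = {a, c, f}  B5 = {a, d, h}  B6 = {a, c, e}  B7 = {c, g, h}
Tree: B1–B2, B1–B3, B2–B4, B2–B5, B4–B6, B2–B7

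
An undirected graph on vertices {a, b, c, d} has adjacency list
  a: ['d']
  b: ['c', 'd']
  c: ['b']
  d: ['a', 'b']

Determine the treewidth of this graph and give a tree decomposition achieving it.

Every bag has size at most 2, so the width is 2 − 1 = 1 and tw(G) ≤ 1. Since G has at least one edge (e.g. c–b), it is not an edgeless graph, so tw(G) ≥ 1. Hence tw(G) = 1 exactly.

Treewidth 1.
One such decomposition:
Bags: B1 = {b, c}  B2 = {b, d}  B3 = {a, d}
Tree: B1–B2, B2–B3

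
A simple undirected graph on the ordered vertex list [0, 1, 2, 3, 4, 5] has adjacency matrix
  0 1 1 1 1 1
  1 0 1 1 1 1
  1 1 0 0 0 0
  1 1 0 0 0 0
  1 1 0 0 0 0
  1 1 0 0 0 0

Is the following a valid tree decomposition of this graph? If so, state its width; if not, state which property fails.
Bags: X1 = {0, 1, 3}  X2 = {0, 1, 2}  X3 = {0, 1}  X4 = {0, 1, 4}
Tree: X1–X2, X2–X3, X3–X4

No — vertex 5 appears in no bag.

A tree decomposition must satisfy three properties: every vertex lies in some bag; for every edge, both endpoints lie together in some bag; and for every vertex, the bags containing it form a connected subtree. Here vertex 5 appears in no bag, so the decomposition is invalid.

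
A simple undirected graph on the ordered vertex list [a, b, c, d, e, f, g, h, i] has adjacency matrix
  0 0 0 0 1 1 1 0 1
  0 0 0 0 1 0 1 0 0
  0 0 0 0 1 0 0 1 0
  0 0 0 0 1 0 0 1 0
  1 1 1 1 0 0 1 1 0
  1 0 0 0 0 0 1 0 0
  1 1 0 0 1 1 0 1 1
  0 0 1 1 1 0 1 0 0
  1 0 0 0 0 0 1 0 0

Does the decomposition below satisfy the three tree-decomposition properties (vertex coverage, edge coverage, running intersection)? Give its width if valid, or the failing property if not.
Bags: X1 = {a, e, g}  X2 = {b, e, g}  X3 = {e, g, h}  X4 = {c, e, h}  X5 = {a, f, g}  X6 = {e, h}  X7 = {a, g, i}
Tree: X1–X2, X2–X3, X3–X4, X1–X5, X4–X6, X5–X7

A tree decomposition must satisfy three properties: every vertex lies in some bag; for every edge, both endpoints lie together in some bag; and for every vertex, the bags containing it form a connected subtree. Here vertex d appears in no bag, so the decomposition is invalid.

No — vertex d appears in no bag.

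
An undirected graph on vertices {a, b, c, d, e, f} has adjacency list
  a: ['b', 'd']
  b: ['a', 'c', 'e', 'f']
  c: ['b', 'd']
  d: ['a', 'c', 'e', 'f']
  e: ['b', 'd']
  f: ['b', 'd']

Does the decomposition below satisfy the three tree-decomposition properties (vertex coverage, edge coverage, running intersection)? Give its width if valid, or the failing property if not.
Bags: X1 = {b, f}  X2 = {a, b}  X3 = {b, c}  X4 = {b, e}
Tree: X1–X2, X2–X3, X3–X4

A tree decomposition must satisfy three properties: every vertex lies in some bag; for every edge, both endpoints lie together in some bag; and for every vertex, the bags containing it form a connected subtree. Here vertex d appears in no bag, so the decomposition is invalid.

No — vertex d appears in no bag.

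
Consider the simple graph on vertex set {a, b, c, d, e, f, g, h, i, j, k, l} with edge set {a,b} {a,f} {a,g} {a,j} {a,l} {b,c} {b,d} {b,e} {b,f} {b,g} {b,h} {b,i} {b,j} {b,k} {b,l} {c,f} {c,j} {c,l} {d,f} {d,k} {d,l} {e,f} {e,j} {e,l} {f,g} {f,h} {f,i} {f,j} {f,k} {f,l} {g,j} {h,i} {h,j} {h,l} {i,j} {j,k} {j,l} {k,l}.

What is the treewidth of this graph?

A width-4 tree decomposition is:
Bags: B1 = {b, c, f, j, l}  B2 = {b, f, h, j, l}  B3 = {b, e, f, j, l}  B4 = {b, f, h, i, j}  B5 = {b, f, j, k, l}  B6 = {a, b, f, j, l}  B7 = {a, b, f, g, j}  B8 = {b, d, f, k, l}
Tree: B1–B2, B2–B3, B2–B4, B1–B5, B1–B6, B6–B7, B5–B8
The largest bag has 5 vertices, giving width 4; this decomposition certifies tw(G) ≤ 4. Conversely, {b, d, f, k, l} is a clique of size 5, and the vertices of any clique must share a bag in every tree decomposition; so some bag has ≥ 5 vertices and tw(G) ≥ 4. The upper and lower bounds meet at 4, so that is the treewidth.

4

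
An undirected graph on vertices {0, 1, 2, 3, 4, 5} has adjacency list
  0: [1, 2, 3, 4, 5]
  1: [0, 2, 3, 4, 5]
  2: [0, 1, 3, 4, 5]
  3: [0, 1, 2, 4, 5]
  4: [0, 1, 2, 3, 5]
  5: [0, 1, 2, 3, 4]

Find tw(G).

A width-5 tree decomposition is:
Bags: B1 = {0, 1, 2, 3, 4, 5}
Tree: (single bag)
With just one bag of size 6, the width is 6 − 1 = 5, so tw(G) ≤ 5. Conversely, {0, 1, 2, 3, 4, 5} is a clique of size 6, and the vertices of any clique must share a bag in every tree decomposition; so some bag has ≥ 6 vertices and tw(G) ≥ 5. Therefore the treewidth is 5.

5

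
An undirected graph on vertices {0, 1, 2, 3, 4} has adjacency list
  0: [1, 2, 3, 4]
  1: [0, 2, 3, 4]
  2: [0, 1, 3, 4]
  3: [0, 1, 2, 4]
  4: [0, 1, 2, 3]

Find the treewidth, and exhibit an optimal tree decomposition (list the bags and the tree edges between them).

Treewidth 4.
One such decomposition:
Bags: B1 = {0, 1, 2, 3, 4}
Tree: (single bag)

A single bag containing all 5 vertices is trivially a valid decomposition of width 4. Conversely, {0, 1, 2, 3, 4} is a clique of size 5, and the vertices of any clique must share a bag in every tree decomposition; so some bag has ≥ 5 vertices and tw(G) ≥ 4. Combining the bounds, tw(G) = 4.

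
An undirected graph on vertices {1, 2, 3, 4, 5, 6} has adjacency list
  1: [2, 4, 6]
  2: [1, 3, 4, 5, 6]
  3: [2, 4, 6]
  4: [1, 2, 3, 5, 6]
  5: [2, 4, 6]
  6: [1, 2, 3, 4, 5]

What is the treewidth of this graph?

A width-3 tree decomposition is:
Bags: B1 = {1, 2, 4, 6}  B2 = {2, 3, 4, 6}  B3 = {2, 4, 5, 6}
Tree: B1–B2, B1–B3
The largest bag has 4 vertices, giving width 3; this decomposition certifies tw(G) ≤ 3. For the lower bound, the 4 vertices {1, 2, 4, 6} are pairwise adjacent, and any tree decomposition puts a clique entirely inside one bag — forcing width ≥ 3. The upper and lower bounds meet at 3, so that is the treewidth.

3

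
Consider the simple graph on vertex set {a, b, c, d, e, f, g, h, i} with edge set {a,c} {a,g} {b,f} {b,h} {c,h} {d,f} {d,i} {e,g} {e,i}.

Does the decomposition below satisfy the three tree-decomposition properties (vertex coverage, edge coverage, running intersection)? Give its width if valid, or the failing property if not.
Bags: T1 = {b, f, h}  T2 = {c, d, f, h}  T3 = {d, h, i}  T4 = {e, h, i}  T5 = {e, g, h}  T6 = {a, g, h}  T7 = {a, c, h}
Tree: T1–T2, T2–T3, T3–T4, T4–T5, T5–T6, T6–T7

A tree decomposition must satisfy three properties: every vertex lies in some bag; for every edge, both endpoints lie together in some bag; and for every vertex, the bags containing it form a connected subtree. Here bags containing vertex c are not connected in the tree, so the decomposition is invalid.

No — bags containing vertex c are not connected in the tree.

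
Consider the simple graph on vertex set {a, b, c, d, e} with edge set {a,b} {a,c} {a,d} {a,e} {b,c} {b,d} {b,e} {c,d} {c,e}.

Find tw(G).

A width-3 tree decomposition is:
Bags: B1 = {a, b, c, d}  B2 = {a, b, c, e}
Tree: B1–B2
Every bag has size at most 4, so the width is 4 − 1 = 3 and tw(G) ≤ 3. Conversely, {a, b, c, d} is a clique of size 4, and the vertices of any clique must share a bag in every tree decomposition; so some bag has ≥ 4 vertices and tw(G) ≥ 3. Therefore the treewidth is 3.

3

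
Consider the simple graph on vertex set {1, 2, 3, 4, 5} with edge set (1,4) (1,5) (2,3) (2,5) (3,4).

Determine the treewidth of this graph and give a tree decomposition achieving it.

Treewidth 2.
Bags: B1 = {1, 4, 5}  B2 = {3, 4, 5}  B3 = {2, 3, 5}
Tree: B1–B2, B2–B3

Each bag holds 3 vertices, so the decomposition has width 2, which upper-bounds the treewidth. For the lower bound, G contains the cycle 5–1–4–3–2–5, so G is not a forest; only forests have treewidth ≤ 1, hence tw(G) ≥ 2. Hence tw(G) = 2 exactly.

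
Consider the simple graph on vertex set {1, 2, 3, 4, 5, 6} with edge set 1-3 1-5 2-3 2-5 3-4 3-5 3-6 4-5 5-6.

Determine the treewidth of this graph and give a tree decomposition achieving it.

Treewidth 2.
One optimal decomposition is:
Bags: B1 = {1, 3, 5}  B2 = {2, 3, 5}  B3 = {3, 5, 6}  B4 = {3, 4, 5}
Tree: B1–B2, B2–B3, B3–B4

The largest bag has 3 vertices, giving width 2; this decomposition certifies tw(G) ≤ 2. For the lower bound, the 3 vertices {1, 3, 5} are pairwise adjacent, and any tree decomposition puts a clique entirely inside one bag — forcing width ≥ 2. Combining the bounds, tw(G) = 2.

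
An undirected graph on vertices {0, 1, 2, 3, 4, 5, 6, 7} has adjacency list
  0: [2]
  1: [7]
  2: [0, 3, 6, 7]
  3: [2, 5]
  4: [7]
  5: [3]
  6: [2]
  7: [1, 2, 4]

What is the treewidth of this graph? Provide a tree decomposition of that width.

The largest bag has 2 vertices, giving width 1; this decomposition certifies tw(G) ≤ 1. G has an edge, so its treewidth is at least 1. The upper and lower bounds meet at 1, so that is the treewidth.

Treewidth 1.
Bags: B1 = {2, 7}  B2 = {2, 3}  B3 = {2, 6}  B4 = {4, 7}  B5 = {0, 2}  B6 = {1, 7}  B7 = {3, 5}
Tree: B1–B2, B1–B3, B1–B4, B1–B5, B4–B6, B2–B7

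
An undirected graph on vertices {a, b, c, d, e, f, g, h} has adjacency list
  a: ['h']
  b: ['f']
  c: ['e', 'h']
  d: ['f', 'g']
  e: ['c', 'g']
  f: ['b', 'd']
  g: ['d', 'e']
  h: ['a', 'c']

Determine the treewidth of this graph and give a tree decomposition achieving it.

Treewidth 1.
One such decomposition:
Bags: B1 = {a, h}  B2 = {c, h}  B3 = {c, e}  B4 = {e, g}  B5 = {d, g}  B6 = {d, f}  B7 = {b, f}
Tree: B1–B2, B2–B3, B3–B4, B4–B5, B5–B6, B6–B7

The largest bag has 2 vertices, giving width 1; this decomposition certifies tw(G) ≤ 1. G has an edge, so its treewidth is at least 1. Combining the bounds, tw(G) = 1.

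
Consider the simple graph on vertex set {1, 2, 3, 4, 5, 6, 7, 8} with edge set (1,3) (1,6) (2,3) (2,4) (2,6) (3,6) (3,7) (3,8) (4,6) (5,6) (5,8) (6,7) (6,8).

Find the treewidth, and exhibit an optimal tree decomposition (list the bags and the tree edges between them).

Treewidth 2.
One such decomposition:
Bags: B1 = {3, 6, 8}  B2 = {2, 3, 6}  B3 = {5, 6, 8}  B4 = {3, 6, 7}  B5 = {2, 4, 6}  B6 = {1, 3, 6}
Tree: B1–B2, B1–B3, B1–B4, B2–B5, B2–B6

Each bag holds 3 vertices, so the decomposition has width 2, which upper-bounds the treewidth. For the lower bound, the 3 vertices {3, 6, 8} are pairwise adjacent, and any tree decomposition puts a clique entirely inside one bag — forcing width ≥ 2. The upper and lower bounds meet at 2, so that is the treewidth.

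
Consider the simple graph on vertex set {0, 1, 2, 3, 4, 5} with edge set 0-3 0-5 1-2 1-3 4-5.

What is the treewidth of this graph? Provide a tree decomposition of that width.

Every bag has size at most 2, so the width is 2 − 1 = 1 and tw(G) ≤ 1. Since G has at least one edge (e.g. 1–3), it is not an edgeless graph, so tw(G) ≥ 1. Therefore the treewidth is 1.

Treewidth 1.
One such decomposition:
Bags: B1 = {1, 3}  B2 = {0, 3}  B3 = {0, 5}  B4 = {4, 5}  B5 = {1, 2}
Tree: B1–B2, B2–B3, B3–B4, B1–B5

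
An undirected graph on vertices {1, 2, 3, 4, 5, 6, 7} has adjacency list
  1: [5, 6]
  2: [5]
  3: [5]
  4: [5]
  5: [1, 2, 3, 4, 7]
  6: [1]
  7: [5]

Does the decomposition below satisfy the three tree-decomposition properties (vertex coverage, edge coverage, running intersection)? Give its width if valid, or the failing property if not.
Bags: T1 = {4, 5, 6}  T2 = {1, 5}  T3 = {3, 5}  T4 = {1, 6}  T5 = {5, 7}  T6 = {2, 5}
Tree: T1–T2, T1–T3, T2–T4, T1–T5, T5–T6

A tree decomposition must satisfy three properties: every vertex lies in some bag; for every edge, both endpoints lie together in some bag; and for every vertex, the bags containing it form a connected subtree. Here bags containing vertex 6 are not connected in the tree, so the decomposition is invalid.

No — bags containing vertex 6 are not connected in the tree.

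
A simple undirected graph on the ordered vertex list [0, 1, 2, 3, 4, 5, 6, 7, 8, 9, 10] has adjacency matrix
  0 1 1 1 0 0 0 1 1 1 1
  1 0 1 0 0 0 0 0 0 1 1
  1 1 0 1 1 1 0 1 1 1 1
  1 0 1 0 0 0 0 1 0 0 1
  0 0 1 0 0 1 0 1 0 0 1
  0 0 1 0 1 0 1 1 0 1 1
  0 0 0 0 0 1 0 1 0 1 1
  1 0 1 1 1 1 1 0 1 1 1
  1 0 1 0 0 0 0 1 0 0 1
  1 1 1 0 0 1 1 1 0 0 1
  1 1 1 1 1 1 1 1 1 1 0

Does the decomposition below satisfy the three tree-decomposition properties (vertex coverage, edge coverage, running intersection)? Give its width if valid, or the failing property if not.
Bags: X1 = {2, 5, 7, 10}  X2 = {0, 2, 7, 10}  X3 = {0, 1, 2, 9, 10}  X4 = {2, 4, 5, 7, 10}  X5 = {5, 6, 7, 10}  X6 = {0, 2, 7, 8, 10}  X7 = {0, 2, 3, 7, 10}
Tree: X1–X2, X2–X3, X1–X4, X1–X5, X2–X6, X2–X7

A tree decomposition must satisfy three properties: every vertex lies in some bag; for every edge, both endpoints lie together in some bag; and for every vertex, the bags containing it form a connected subtree. Here edge (5,9) lies in no bag, so the decomposition is invalid.

No — edge (5,9) lies in no bag.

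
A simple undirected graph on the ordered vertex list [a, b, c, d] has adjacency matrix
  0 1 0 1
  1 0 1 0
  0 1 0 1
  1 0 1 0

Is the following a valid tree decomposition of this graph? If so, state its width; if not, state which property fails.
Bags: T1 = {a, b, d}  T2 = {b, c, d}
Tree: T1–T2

Every vertex of G appears in some bag (union = {a, b, c, d}); every edge is covered by a bag; and for each vertex v the set of bags containing v is connected in the bag tree. The decomposition is therefore valid. The largest bag has 3 vertices, so the width is 2.

Yes; width 2.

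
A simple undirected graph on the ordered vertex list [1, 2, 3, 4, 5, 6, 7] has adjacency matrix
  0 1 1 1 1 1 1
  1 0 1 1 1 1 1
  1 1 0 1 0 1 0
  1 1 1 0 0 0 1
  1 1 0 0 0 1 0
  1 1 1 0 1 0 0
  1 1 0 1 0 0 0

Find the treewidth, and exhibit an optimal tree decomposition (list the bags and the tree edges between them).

Treewidth 3.
One such decomposition:
Bags: B1 = {1, 2, 3, 4}  B2 = {1, 2, 3, 6}  B3 = {1, 2, 4, 7}  B4 = {1, 2, 5, 6}
Tree: B1–B2, B1–B3, B2–B4

The largest bag has 4 vertices, giving width 3; this decomposition certifies tw(G) ≤ 3. Conversely, {1, 2, 3, 4} is a clique of size 4, and the vertices of any clique must share a bag in every tree decomposition; so some bag has ≥ 4 vertices and tw(G) ≥ 3. The upper and lower bounds meet at 3, so that is the treewidth.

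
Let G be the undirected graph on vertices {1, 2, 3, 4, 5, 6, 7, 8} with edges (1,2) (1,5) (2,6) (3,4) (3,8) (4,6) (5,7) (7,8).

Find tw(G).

A width-2 tree decomposition is:
Bags: B1 = {2, 4, 6}  B2 = {1, 2, 4}  B3 = {1, 4, 5}  B4 = {4, 5, 7}  B5 = {4, 7, 8}  B6 = {3, 4, 8}
Tree: B1–B2, B2–B3, B3–B4, B4–B5, B5–B6
The largest bag has 3 vertices, giving width 2; this decomposition certifies tw(G) ≤ 2. Since 4–6–2–1–5–7–8–3–4 is a cycle in G, G is not acyclic. Forests are exactly the graphs of treewidth ≤ 1, so tw(G) ≥ 2. The upper and lower bounds meet at 2, so that is the treewidth.

2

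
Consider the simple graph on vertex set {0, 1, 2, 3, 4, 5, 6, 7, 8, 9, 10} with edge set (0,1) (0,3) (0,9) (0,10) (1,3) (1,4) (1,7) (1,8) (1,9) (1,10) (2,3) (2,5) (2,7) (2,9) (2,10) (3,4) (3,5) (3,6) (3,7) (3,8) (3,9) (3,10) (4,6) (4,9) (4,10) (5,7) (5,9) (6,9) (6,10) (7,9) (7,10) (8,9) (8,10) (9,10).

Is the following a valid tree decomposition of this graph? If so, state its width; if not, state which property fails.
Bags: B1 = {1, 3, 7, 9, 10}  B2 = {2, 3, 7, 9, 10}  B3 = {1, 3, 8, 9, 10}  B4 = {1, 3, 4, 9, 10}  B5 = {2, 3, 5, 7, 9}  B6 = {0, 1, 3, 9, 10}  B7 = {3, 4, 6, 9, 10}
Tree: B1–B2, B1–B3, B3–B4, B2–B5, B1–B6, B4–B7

Yes; width 4.

Vertex coverage: the bags together contain {0, 1, 2, 3, 4, 5, 6, 7, 8, 9, 10}, the full vertex set. Edge coverage: each edge of G has both endpoints in at least one bag. Running intersection: for every vertex, the bags containing it form a connected subtree. All three properties hold, so this is a valid tree decomposition of width max|bag| − 1 = 4, and hence tw(G) ≤ 4.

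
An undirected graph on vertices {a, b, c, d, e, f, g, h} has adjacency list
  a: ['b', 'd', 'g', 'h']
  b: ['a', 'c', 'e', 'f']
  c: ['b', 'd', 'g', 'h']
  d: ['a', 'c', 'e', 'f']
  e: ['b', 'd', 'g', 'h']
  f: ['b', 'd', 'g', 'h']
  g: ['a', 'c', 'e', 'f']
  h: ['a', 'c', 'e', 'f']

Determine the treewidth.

A width-4 tree decomposition is:
Bags: B1 = {b, d, f, g, h}  B2 = {b, d, e, g, h}  B3 = {b, c, d, g, h}  B4 = {a, b, d, g, h}
Tree: B1–B2, B2–B3, B3–B4
Every bag has size at most 5, so the width is 5 − 1 = 4 and tw(G) ≤ 4. For the lower bound: the 5 vertex sets {d,f}, {b,e}, {c,g}, {h}, {a} are disjoint, each induces a connected subgraph, and every pair is joined by at least one edge of G. Contracting each set to a single vertex therefore yields K_{5} as a minor, and since treewidth is minor-monotone, tw(G) ≥ tw(K_{5}) = 4. Therefore the treewidth is 4.

4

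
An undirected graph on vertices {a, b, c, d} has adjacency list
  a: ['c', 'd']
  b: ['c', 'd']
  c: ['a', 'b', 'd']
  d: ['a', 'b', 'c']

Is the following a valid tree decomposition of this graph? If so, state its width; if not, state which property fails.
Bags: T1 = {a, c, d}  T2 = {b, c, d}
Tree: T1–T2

Yes; width 2.

Vertex coverage: the bags together contain {a, b, c, d}, the full vertex set. Edge coverage: each edge of G has both endpoints in at least one bag. Running intersection: for every vertex, the bags containing it form a connected subtree. All three properties hold, so this is a valid tree decomposition of width max|bag| − 1 = 2, and hence tw(G) ≤ 2.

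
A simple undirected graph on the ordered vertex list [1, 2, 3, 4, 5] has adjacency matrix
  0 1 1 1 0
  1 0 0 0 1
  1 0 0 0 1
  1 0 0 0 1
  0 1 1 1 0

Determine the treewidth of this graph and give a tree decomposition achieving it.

Each bag holds 3 vertices, so the decomposition has width 2, which upper-bounds the treewidth. The edges 2–1–3–5–2 form a cycle, so G is not a tree and its treewidth is at least 2. Therefore the treewidth is 2.

Treewidth 2.
Bags: B1 = {1, 2, 5}  B2 = {1, 3, 5}  B3 = {1, 4, 5}
Tree: B1–B2, B2–B3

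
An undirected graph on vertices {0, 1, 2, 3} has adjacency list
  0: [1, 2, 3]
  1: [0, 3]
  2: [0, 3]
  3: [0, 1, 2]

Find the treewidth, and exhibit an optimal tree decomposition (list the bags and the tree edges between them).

Treewidth 2.
One optimal decomposition is:
Bags: B1 = {0, 2, 3}  B2 = {0, 1, 3}
Tree: B1–B2

Every bag has size at most 3, so the width is 3 − 1 = 2 and tw(G) ≤ 2. On the other hand G contains the 3-clique {0, 1, 3}. A clique must lie in a single bag of any decomposition, so no decomposition can have width below 2. Hence tw(G) = 2 exactly.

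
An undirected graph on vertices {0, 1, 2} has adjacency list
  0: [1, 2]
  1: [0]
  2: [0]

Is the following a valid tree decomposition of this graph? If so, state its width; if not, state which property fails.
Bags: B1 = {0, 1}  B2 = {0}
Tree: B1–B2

No — vertex 2 appears in no bag.

A tree decomposition must satisfy three properties: every vertex lies in some bag; for every edge, both endpoints lie together in some bag; and for every vertex, the bags containing it form a connected subtree. Here vertex 2 appears in no bag, so the decomposition is invalid.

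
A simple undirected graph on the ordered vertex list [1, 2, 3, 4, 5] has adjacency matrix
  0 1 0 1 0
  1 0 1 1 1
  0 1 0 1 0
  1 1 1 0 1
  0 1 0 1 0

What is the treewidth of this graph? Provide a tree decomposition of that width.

Treewidth 2.
One such decomposition:
Bags: B1 = {2, 3, 4}  B2 = {2, 4, 5}  B3 = {1, 2, 4}
Tree: B1–B2, B1–B3

Every bag has size at most 3, so the width is 3 − 1 = 2 and tw(G) ≤ 2. Conversely, {1, 2, 4} is a clique of size 3, and the vertices of any clique must share a bag in every tree decomposition; so some bag has ≥ 3 vertices and tw(G) ≥ 2. Therefore the treewidth is 2.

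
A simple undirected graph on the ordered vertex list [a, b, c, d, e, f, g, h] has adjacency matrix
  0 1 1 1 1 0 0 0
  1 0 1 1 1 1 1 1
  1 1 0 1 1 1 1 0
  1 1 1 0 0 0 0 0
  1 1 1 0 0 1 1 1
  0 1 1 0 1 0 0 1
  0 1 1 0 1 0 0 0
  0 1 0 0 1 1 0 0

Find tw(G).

A width-3 tree decomposition is:
Bags: B1 = {b, c, e, g}  B2 = {a, b, c, e}  B3 = {b, c, e, f}  B4 = {a, b, c, d}  B5 = {b, e, f, h}
Tree: B1–B2, B2–B3, B2–B4, B3–B5
Each bag holds 4 vertices, so the decomposition has width 3, which upper-bounds the treewidth. On the other hand G contains the 4-clique {b, e, f, h}. A clique must lie in a single bag of any decomposition, so no decomposition can have width below 3. Therefore the treewidth is 3.

3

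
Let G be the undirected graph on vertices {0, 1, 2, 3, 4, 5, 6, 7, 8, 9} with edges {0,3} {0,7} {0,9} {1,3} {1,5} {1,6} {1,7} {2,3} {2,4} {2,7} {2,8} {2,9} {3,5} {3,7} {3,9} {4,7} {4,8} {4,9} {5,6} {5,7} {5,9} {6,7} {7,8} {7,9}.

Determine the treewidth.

A width-3 tree decomposition is:
Bags: B1 = {3, 5, 7, 9}  B2 = {2, 3, 7, 9}  B3 = {1, 3, 5, 7}  B4 = {0, 3, 7, 9}  B5 = {1, 5, 6, 7}  B6 = {2, 4, 7, 9}  B7 = {2, 4, 7, 8}
Tree: B1–B2, B1–B3, B1–B4, B3–B5, B2–B6, B6–B7
The largest bag has 4 vertices, giving width 3; this decomposition certifies tw(G) ≤ 3. For the lower bound, the 4 vertices {2, 4, 7, 8} are pairwise adjacent, and any tree decomposition puts a clique entirely inside one bag — forcing width ≥ 3. Hence tw(G) = 3 exactly.

3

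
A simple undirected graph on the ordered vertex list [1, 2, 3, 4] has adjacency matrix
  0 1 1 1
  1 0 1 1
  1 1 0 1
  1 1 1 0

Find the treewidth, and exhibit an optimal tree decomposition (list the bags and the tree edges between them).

With just one bag of size 4, the width is 4 − 1 = 3, so tw(G) ≤ 3. Conversely, {1, 2, 3, 4} is a clique of size 4, and the vertices of any clique must share a bag in every tree decomposition; so some bag has ≥ 4 vertices and tw(G) ≥ 3. Combining the bounds, tw(G) = 3.

Treewidth 3.
One optimal decomposition is:
Bags: B1 = {1, 2, 3, 4}
Tree: (single bag)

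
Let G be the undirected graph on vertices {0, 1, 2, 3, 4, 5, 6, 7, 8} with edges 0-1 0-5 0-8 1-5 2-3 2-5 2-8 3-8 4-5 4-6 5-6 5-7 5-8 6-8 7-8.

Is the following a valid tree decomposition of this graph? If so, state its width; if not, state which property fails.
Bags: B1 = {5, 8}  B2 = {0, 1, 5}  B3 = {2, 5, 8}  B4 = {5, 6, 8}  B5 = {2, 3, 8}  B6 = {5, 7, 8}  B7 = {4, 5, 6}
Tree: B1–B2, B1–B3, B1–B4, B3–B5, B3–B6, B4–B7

No — edge (0,8) lies in no bag.

A tree decomposition must satisfy three properties: every vertex lies in some bag; for every edge, both endpoints lie together in some bag; and for every vertex, the bags containing it form a connected subtree. Here edge (0,8) lies in no bag, so the decomposition is invalid.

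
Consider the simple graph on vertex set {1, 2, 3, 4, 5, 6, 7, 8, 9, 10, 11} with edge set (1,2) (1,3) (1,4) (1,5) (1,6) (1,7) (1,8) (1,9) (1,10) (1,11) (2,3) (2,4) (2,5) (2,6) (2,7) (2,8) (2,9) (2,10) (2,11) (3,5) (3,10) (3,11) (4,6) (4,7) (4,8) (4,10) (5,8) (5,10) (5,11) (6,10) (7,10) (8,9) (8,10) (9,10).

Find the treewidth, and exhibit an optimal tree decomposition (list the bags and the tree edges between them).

The largest bag has 5 vertices, giving width 4; this decomposition certifies tw(G) ≤ 4. Conversely, {1, 2, 8, 9, 10} is a clique of size 5, and the vertices of any clique must share a bag in every tree decomposition; so some bag has ≥ 5 vertices and tw(G) ≥ 4. Therefore the treewidth is 4.

Treewidth 4.
Bags: B1 = {1, 2, 4, 7, 10}  B2 = {1, 2, 4, 8, 10}  B3 = {1, 2, 8, 9, 10}  B4 = {1, 2, 5, 8, 10}  B5 = {1, 2, 3, 5, 10}  B6 = {1, 2, 3, 5, 11}  B7 = {1, 2, 4, 6, 10}
Tree: B1–B2, B2–B3, B3–B4, B4–B5, B5–B6, B1–B7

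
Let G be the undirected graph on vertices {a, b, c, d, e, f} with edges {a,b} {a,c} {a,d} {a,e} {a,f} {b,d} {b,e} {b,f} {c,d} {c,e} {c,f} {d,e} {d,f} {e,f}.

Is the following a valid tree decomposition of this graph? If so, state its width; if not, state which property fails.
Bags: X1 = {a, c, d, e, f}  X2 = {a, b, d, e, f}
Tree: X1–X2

Yes; width 4.

Every vertex of G appears in some bag (union = {a, b, c, d, e, f}); every edge is covered by a bag; and for each vertex v the set of bags containing v is connected in the bag tree. The decomposition is therefore valid. The largest bag has 5 vertices, so the width is 4.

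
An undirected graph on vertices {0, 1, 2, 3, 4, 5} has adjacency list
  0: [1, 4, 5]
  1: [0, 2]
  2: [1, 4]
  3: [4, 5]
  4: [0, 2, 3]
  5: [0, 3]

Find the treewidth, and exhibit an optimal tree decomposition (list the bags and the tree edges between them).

Treewidth 2.
One optimal decomposition is:
Bags: B1 = {0, 3, 5}  B2 = {0, 3, 4}  B3 = {0, 1, 4}  B4 = {1, 2, 4}
Tree: B1–B2, B2–B3, B3–B4

The largest bag has 3 vertices, giving width 2; this decomposition certifies tw(G) ≤ 2. The edges 5–3–4–0–5 form a cycle, so G is not a tree and its treewidth is at least 2. Therefore the treewidth is 2.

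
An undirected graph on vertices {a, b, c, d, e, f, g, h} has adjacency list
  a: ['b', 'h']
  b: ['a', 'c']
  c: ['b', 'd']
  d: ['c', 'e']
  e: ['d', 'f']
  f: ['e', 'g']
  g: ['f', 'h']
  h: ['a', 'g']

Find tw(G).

2

A width-2 tree decomposition is:
Bags: B1 = {a, g, h}  B2 = {a, b, g}  B3 = {b, c, g}  B4 = {c, d, g}  B5 = {d, e, g}  B6 = {e, f, g}
Tree: B1–B2, B2–B3, B3–B4, B4–B5, B5–B6
The largest bag has 3 vertices, giving width 2; this decomposition certifies tw(G) ≤ 2. The edges g–h–a–b–c–d–e–f–g form a cycle, so G is not a tree and its treewidth is at least 2. The upper and lower bounds meet at 2, so that is the treewidth.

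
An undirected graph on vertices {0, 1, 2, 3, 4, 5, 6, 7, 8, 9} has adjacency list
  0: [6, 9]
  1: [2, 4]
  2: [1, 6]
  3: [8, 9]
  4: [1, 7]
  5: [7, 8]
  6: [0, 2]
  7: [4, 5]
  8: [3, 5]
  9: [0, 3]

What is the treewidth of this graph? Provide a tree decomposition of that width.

Treewidth 2.
Bags: B1 = {1, 4, 7}  B2 = {1, 5, 7}  B3 = {1, 5, 8}  B4 = {1, 3, 8}  B5 = {1, 3, 9}  B6 = {0, 1, 9}  B7 = {0, 1, 6}  B8 = {1, 2, 6}
Tree: B1–B2, B2–B3, B3–B4, B4–B5, B5–B6, B6–B7, B7–B8

Every bag has size at most 3, so the width is 3 − 1 = 2 and tw(G) ≤ 2. For the lower bound, G contains the cycle 1–4–7–5–8–3–9–0–6–2–1, so G is not a forest; only forests have treewidth ≤ 1, hence tw(G) ≥ 2. Combining the bounds, tw(G) = 2.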